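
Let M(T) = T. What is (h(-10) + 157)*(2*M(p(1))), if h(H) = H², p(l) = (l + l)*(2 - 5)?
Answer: -3084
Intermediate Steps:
p(l) = -6*l (p(l) = (2*l)*(-3) = -6*l)
(h(-10) + 157)*(2*M(p(1))) = ((-10)² + 157)*(2*(-6*1)) = (100 + 157)*(2*(-6)) = 257*(-12) = -3084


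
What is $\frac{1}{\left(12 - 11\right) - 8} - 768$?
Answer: $- \frac{5377}{7} \approx -768.14$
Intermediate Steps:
$\frac{1}{\left(12 - 11\right) - 8} - 768 = \frac{1}{1 - 8} - 768 = \frac{1}{-7} - 768 = - \frac{1}{7} - 768 = - \frac{5377}{7}$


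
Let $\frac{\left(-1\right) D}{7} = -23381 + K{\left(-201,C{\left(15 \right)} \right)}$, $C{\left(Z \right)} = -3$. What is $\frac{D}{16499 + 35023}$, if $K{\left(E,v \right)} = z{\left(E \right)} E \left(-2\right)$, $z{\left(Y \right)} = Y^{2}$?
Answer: $- \frac{113524747}{51522} \approx -2203.4$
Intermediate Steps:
$K{\left(E,v \right)} = - 2 E^{3}$ ($K{\left(E,v \right)} = E^{2} E \left(-2\right) = E^{3} \left(-2\right) = - 2 E^{3}$)
$D = -113524747$ ($D = - 7 \left(-23381 - 2 \left(-201\right)^{3}\right) = - 7 \left(-23381 - -16241202\right) = - 7 \left(-23381 + 16241202\right) = \left(-7\right) 16217821 = -113524747$)
$\frac{D}{16499 + 35023} = - \frac{113524747}{16499 + 35023} = - \frac{113524747}{51522}$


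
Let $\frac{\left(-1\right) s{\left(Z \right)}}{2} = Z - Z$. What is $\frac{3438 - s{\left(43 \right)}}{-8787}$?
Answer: $- \frac{1146}{2929} \approx -0.39126$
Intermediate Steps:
$s{\left(Z \right)} = 0$ ($s{\left(Z \right)} = - 2 \left(Z - Z\right) = \left(-2\right) 0 = 0$)
$\frac{3438 - s{\left(43 \right)}}{-8787} = \frac{3438 - 0}{-8787} = \left(3438 + 0\right) \left(- \frac{1}{8787}\right) = 3438 \left(- \frac{1}{8787}\right) = - \frac{1146}{2929}$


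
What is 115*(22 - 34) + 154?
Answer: -1226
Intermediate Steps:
115*(22 - 34) + 154 = 115*(-12) + 154 = -1380 + 154 = -1226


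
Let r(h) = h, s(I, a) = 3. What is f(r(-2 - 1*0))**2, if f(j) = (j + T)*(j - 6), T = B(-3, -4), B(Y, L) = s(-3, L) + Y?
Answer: 256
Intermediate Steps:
B(Y, L) = 3 + Y
T = 0 (T = 3 - 3 = 0)
f(j) = j*(-6 + j) (f(j) = (j + 0)*(j - 6) = j*(-6 + j))
f(r(-2 - 1*0))**2 = ((-2 - 1*0)*(-6 + (-2 - 1*0)))**2 = ((-2 + 0)*(-6 + (-2 + 0)))**2 = (-2*(-6 - 2))**2 = (-2*(-8))**2 = 16**2 = 256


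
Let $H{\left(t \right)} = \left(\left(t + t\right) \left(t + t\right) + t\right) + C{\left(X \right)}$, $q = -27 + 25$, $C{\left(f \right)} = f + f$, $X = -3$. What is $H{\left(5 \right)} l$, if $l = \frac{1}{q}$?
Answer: $- \frac{99}{2} \approx -49.5$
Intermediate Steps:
$C{\left(f \right)} = 2 f$
$q = -2$
$l = - \frac{1}{2}$ ($l = \frac{1}{-2} = - \frac{1}{2} \approx -0.5$)
$H{\left(t \right)} = -6 + t + 4 t^{2}$ ($H{\left(t \right)} = \left(\left(t + t\right) \left(t + t\right) + t\right) + 2 \left(-3\right) = \left(2 t 2 t + t\right) - 6 = \left(4 t^{2} + t\right) - 6 = \left(t + 4 t^{2}\right) - 6 = -6 + t + 4 t^{2}$)
$H{\left(5 \right)} l = \left(-6 + 5 + 4 \cdot 5^{2}\right) \left(- \frac{1}{2}\right) = \left(-6 + 5 + 4 \cdot 25\right) \left(- \frac{1}{2}\right) = \left(-6 + 5 + 100\right) \left(- \frac{1}{2}\right) = 99 \left(- \frac{1}{2}\right) = - \frac{99}{2}$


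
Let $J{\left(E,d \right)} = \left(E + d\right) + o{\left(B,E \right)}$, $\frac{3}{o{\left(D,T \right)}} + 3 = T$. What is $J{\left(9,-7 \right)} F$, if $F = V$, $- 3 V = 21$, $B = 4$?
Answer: $- \frac{35}{2} \approx -17.5$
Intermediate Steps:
$o{\left(D,T \right)} = \frac{3}{-3 + T}$
$V = -7$ ($V = \left(- \frac{1}{3}\right) 21 = -7$)
$J{\left(E,d \right)} = E + d + \frac{3}{-3 + E}$ ($J{\left(E,d \right)} = \left(E + d\right) + \frac{3}{-3 + E} = E + d + \frac{3}{-3 + E}$)
$F = -7$
$J{\left(9,-7 \right)} F = \frac{3 + \left(-3 + 9\right) \left(9 - 7\right)}{-3 + 9} \left(-7\right) = \frac{3 + 6 \cdot 2}{6} \left(-7\right) = \frac{3 + 12}{6} \left(-7\right) = \frac{1}{6} \cdot 15 \left(-7\right) = \frac{5}{2} \left(-7\right) = - \frac{35}{2}$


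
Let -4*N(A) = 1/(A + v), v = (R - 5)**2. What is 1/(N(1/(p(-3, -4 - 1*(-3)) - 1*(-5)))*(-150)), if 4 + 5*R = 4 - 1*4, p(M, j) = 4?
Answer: 15188/16875 ≈ 0.90003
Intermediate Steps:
R = -4/5 (R = -4/5 + (4 - 1*4)/5 = -4/5 + (4 - 4)/5 = -4/5 + (1/5)*0 = -4/5 + 0 = -4/5 ≈ -0.80000)
v = 841/25 (v = (-4/5 - 5)**2 = (-29/5)**2 = 841/25 ≈ 33.640)
N(A) = -1/(4*(841/25 + A)) (N(A) = -1/(4*(A + 841/25)) = -1/(4*(841/25 + A)))
1/(N(1/(p(-3, -4 - 1*(-3)) - 1*(-5)))*(-150)) = 1/(-25/(3364 + 100/(4 - 1*(-5)))*(-150)) = 1/(-25/(3364 + 100/(4 + 5))*(-150)) = 1/(-25/(3364 + 100/9)*(-150)) = 1/(-25/30376/9*(-150)) = 1/(-25*9/30376*(-150)) = 1/(-225/30376*(-150)) = 1/(16875/15188) = 15188/16875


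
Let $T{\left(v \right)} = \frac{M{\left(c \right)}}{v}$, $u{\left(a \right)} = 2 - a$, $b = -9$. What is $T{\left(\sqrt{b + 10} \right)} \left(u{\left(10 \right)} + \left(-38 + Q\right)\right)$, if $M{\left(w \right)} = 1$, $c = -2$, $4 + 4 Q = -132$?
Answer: $-80$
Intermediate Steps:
$Q = -34$ ($Q = -1 + \frac{1}{4} \left(-132\right) = -1 - 33 = -34$)
$T{\left(v \right)} = \frac{1}{v}$ ($T{\left(v \right)} = 1 \frac{1}{v} = \frac{1}{v}$)
$T{\left(\sqrt{b + 10} \right)} \left(u{\left(10 \right)} + \left(-38 + Q\right)\right) = \frac{\left(2 - 10\right) - 72}{\sqrt{-9 + 10}} = \frac{\left(2 - 10\right) - 72}{\sqrt{1}} = \frac{-8 - 72}{1} = 1 \left(-80\right) = -80$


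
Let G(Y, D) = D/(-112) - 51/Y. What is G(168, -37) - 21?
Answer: -2349/112 ≈ -20.973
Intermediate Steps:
G(Y, D) = -51/Y - D/112 (G(Y, D) = D*(-1/112) - 51/Y = -D/112 - 51/Y = -51/Y - D/112)
G(168, -37) - 21 = (-51/168 - 1/112*(-37)) - 21 = (-51*1/168 + 37/112) - 21 = (-17/56 + 37/112) - 21 = 3/112 - 21 = -2349/112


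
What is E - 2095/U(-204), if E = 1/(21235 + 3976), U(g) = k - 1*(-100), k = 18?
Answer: -52816927/2974898 ≈ -17.754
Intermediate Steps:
U(g) = 118 (U(g) = 18 - 1*(-100) = 18 + 100 = 118)
E = 1/25211 ≈ 3.9665e-5
E - 2095/U(-204) = 1/25211 - 2095/118 = -52816927/2974898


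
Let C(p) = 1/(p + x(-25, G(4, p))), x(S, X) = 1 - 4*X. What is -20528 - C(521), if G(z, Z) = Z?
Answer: -32064735/1562 ≈ -20528.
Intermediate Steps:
C(p) = 1/(1 - 3*p) (C(p) = 1/(p + (1 - 4*p)) = 1/(1 - 3*p))
-20528 - C(521) = -20528 - (-1)/(-1 + 3*521) = -20528 - (-1)/(-1 + 1563) = -20528 - (-1)/1562 = -20528 - 1*(-1/1562) = -20528 + 1/1562 = -32064735/1562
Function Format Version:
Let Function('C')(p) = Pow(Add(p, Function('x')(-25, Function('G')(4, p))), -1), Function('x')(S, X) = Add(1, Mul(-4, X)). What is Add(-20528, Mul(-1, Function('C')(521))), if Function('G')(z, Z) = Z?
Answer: Rational(-32064735, 1562) ≈ -20528.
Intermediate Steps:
Function('C')(p) = Pow(Add(1, Mul(-3, p)), -1) (Function('C')(p) = Pow(Add(p, Add(1, Mul(-4, p))), -1) = Pow(Add(1, Mul(-3, p)), -1))
Add(-20528, Mul(-1, Function('C')(521))) = Add(-20528, Mul(-1, Mul(-1, Pow(Add(-1, Mul(3, 521)), -1)))) = Add(-20528, Mul(-1, Mul(-1, Pow(Add(-1, 1563), -1)))) = Add(-20528, Mul(-1, Mul(-1, Pow(1562, -1)))) = Add(-20528, Mul(-1, Mul(-1, Rational(1, 1562)))) = Add(-20528, Mul(-1, Rational(-1, 1562))) = Add(-20528, Rational(1, 1562)) = Rational(-32064735, 1562)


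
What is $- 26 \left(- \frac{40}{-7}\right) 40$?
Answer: $- \frac{41600}{7} \approx -5942.9$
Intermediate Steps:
$- 26 \left(- \frac{40}{-7}\right) 40 = - 26 \left(\left(-40\right) \left(- \frac{1}{7}\right)\right) 40 = \left(-26\right) \frac{40}{7} \cdot 40 = \left(- \frac{1040}{7}\right) 40 = - \frac{41600}{7}$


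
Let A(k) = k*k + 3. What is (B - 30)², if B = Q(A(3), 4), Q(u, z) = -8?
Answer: 1444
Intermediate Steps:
A(k) = 3 + k² (A(k) = k² + 3 = 3 + k²)
B = -8
(B - 30)² = (-8 - 30)² = (-38)² = 1444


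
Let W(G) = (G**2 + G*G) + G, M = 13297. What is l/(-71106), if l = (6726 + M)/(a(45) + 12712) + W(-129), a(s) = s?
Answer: -211476422/453549621 ≈ -0.46627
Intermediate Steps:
W(G) = G + 2*G**2 (W(G) = (G**2 + G**2) + G = 2*G**2 + G = G + 2*G**2)
l = 422952844/12757 (l = (6726 + 13297)/(45 + 12712) - 129*(1 + 2*(-129)) = 20023/12757 - 129*(1 - 258) = 20023*(1/12757) - 129*(-257) = 20023/12757 + 33153 = 422952844/12757 ≈ 33155.)
l/(-71106) = (422952844/12757)/(-71106) = (422952844/12757)*(-1/71106) = -211476422/453549621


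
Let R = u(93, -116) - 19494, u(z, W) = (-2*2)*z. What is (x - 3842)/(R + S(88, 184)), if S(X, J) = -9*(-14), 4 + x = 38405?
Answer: -4937/2820 ≈ -1.7507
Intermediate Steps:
x = 38401 (x = -4 + 38405 = 38401)
u(z, W) = -4*z
S(X, J) = 126
R = -19866 (R = -4*93 - 19494 = -372 - 19494 = -19866)
(x - 3842)/(R + S(88, 184)) = (38401 - 3842)/(-19866 + 126) = 34559/(-19740) = 34559*(-1/19740) = -4937/2820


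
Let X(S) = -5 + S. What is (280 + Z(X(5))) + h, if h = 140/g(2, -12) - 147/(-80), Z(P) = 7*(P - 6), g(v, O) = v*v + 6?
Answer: 20307/80 ≈ 253.84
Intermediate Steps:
g(v, O) = 6 + v² (g(v, O) = v² + 6 = 6 + v²)
Z(P) = -42 + 7*P (Z(P) = 7*(-6 + P) = -42 + 7*P)
h = 1267/80 (h = 140/(6 + 2²) - 147/(-80) = 140/(6 + 4) - 147*(-1/80) = 140/10 + 147/80 = 140*(⅒) + 147/80 = 14 + 147/80 = 1267/80 ≈ 15.837)
(280 + Z(X(5))) + h = (280 + (-42 + 7*(-5 + 5))) + 1267/80 = (280 + (-42 + 7*0)) + 1267/80 = (280 + (-42 + 0)) + 1267/80 = (280 - 42) + 1267/80 = 238 + 1267/80 = 20307/80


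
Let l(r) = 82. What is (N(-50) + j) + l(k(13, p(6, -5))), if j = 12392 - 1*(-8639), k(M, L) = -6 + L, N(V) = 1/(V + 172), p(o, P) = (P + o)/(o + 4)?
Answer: 2575787/122 ≈ 21113.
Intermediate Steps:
p(o, P) = (P + o)/(4 + o)
N(V) = 1/(172 + V)
j = 21031 (j = 12392 + 8639 = 21031)
(N(-50) + j) + l(k(13, p(6, -5))) = (1/(172 - 50) + 21031) + 82 = (1/122 + 21031) + 82 = 2565783/122 + 82 = 2575787/122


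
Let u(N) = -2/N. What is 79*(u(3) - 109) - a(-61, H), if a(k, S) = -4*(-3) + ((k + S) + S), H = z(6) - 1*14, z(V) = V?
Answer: -25796/3 ≈ -8598.7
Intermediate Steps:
H = -8 (H = 6 - 1*14 = 6 - 14 = -8)
a(k, S) = 12 + k + 2*S (a(k, S) = 12 + ((S + k) + S) = 12 + (k + 2*S) = 12 + k + 2*S)
79*(u(3) - 109) - a(-61, H) = 79*(-2/3 - 109) - (12 - 61 + 2*(-8)) = 79*(-2*⅓ - 109) - (12 - 61 - 16) = 79*(-⅔ - 109) - 1*(-65) = 79*(-329/3) + 65 = -25991/3 + 65 = -25796/3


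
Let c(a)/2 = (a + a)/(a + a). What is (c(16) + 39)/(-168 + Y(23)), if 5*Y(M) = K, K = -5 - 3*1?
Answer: -205/848 ≈ -0.24175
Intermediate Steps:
K = -8 (K = -5 - 3 = -8)
Y(M) = -8/5 (Y(M) = (⅕)*(-8) = -8/5)
c(a) = 2 (c(a) = 2*((a + a)/(a + a)) = 2*((2*a)/((2*a))) = 2*((2*a)*(1/(2*a))) = 2*1 = 2)
(c(16) + 39)/(-168 + Y(23)) = (2 + 39)/(-168 - 8/5) = 41/(-848/5) = 41*(-5/848) = -205/848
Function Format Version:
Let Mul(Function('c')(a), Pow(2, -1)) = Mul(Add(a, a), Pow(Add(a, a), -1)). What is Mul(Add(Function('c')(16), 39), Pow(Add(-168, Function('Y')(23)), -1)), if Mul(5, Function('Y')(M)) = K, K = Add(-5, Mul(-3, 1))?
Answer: Rational(-205, 848) ≈ -0.24175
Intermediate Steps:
K = -8 (K = Add(-5, -3) = -8)
Function('Y')(M) = Rational(-8, 5) (Function('Y')(M) = Mul(Rational(1, 5), -8) = Rational(-8, 5))
Function('c')(a) = 2 (Function('c')(a) = Mul(2, Mul(Add(a, a), Pow(Add(a, a), -1))) = Mul(2, Mul(Mul(2, a), Pow(Mul(2, a), -1))) = Mul(2, Mul(Mul(2, a), Mul(Rational(1, 2), Pow(a, -1)))) = Mul(2, 1) = 2)
Mul(Add(Function('c')(16), 39), Pow(Add(-168, Function('Y')(23)), -1)) = Mul(Add(2, 39), Pow(Add(-168, Rational(-8, 5)), -1)) = Mul(41, Pow(Rational(-848, 5), -1)) = Mul(41, Rational(-5, 848)) = Rational(-205, 848)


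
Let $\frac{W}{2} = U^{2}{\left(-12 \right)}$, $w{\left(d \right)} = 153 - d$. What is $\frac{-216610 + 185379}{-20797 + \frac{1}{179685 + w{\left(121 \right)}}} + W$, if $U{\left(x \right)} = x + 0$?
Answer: $\frac{1082034182651}{3737574448} \approx 289.5$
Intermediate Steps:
$U{\left(x \right)} = x$
$W = 288$ ($W = 2 \left(-12\right)^{2} = 2 \cdot 144 = 288$)
$\frac{-216610 + 185379}{-20797 + \frac{1}{179685 + w{\left(121 \right)}}} + W = \frac{-216610 + 185379}{-20797 + \frac{1}{179685 + \left(153 - 121\right)}} + 288 = - \frac{31231}{-20797 + \frac{1}{179685 + \left(153 - 121\right)}} + 288 = - \frac{31231}{-20797 + \frac{1}{179685 + 32}} + 288 = - \frac{31231}{-20797 + \frac{1}{179717}} + 288 = - \frac{31231}{- \frac{3737574448}{179717}} + 288 = \left(-31231\right) \left(- \frac{179717}{3737574448}\right) + 288 = \frac{5612741627}{3737574448} + 288 = \frac{1082034182651}{3737574448}$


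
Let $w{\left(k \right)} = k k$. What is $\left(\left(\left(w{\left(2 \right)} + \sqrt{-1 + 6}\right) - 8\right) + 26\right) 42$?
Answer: $924 + 42 \sqrt{5} \approx 1017.9$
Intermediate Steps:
$w{\left(k \right)} = k^{2}$
$\left(\left(\left(w{\left(2 \right)} + \sqrt{-1 + 6}\right) - 8\right) + 26\right) 42 = \left(\left(\left(2^{2} + \sqrt{-1 + 6}\right) - 8\right) + 26\right) 42 = \left(\left(\left(4 + \sqrt{5}\right) - 8\right) + 26\right) 42 = \left(\left(-4 + \sqrt{5}\right) + 26\right) 42 = \left(22 + \sqrt{5}\right) 42 = 924 + 42 \sqrt{5}$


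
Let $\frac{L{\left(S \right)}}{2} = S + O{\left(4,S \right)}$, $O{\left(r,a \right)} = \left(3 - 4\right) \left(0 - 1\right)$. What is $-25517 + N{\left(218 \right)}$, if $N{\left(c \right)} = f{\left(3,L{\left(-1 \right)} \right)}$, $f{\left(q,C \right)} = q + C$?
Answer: $-25514$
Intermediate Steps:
$O{\left(r,a \right)} = 1$ ($O{\left(r,a \right)} = \left(-1\right) \left(-1\right) = 1$)
$L{\left(S \right)} = 2 + 2 S$ ($L{\left(S \right)} = 2 \left(S + 1\right) = 2 \left(1 + S\right) = 2 + 2 S$)
$f{\left(q,C \right)} = C + q$
$N{\left(c \right)} = 3$ ($N{\left(c \right)} = \left(2 + 2 \left(-1\right)\right) + 3 = \left(2 - 2\right) + 3 = 0 + 3 = 3$)
$-25517 + N{\left(218 \right)} = -25517 + 3 = -25514$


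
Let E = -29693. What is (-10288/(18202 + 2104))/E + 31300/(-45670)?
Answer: -943587088122/1376827323443 ≈ -0.68533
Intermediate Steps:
(-10288/(18202 + 2104))/E + 31300/(-45670) = -10288/(18202 + 2104)/(-29693) + 31300/(-45670) = -10288/20306*(-1/29693) + 31300*(-1/45670) = -10288*1/20306*(-1/29693) - 3130/4567 = -5144/10153*(-1/29693) - 3130/4567 = 5144/301473029 - 3130/4567 = -943587088122/1376827323443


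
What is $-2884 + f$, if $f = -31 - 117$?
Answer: $-3032$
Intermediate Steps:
$f = -148$ ($f = -31 - 117 = -148$)
$-2884 + f = -2884 - 148 = -3032$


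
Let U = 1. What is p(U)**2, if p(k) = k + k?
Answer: 4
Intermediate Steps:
p(k) = 2*k
p(U)**2 = (2*1)**2 = 2**2 = 4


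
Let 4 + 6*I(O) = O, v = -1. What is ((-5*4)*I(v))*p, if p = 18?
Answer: 300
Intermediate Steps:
I(O) = -⅔ + O/6
((-5*4)*I(v))*p = ((-5*4)*(-⅔ + (⅙)*(-1)))*18 = -20*(-⅔ - ⅙)*18 = -20*(-⅚)*18 = (50/3)*18 = 300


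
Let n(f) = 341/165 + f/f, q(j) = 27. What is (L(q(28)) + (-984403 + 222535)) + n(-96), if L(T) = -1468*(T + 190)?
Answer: -16206314/15 ≈ -1.0804e+6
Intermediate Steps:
L(T) = -278920 - 1468*T (L(T) = -1468*(190 + T) = -278920 - 1468*T)
n(f) = 46/15 (n(f) = 341*(1/165) + 1 = 31/15 + 1 = 46/15)
(L(q(28)) + (-984403 + 222535)) + n(-96) = ((-278920 - 1468*27) + (-984403 + 222535)) + 46/15 = ((-278920 - 39636) - 761868) + 46/15 = (-318556 - 761868) + 46/15 = -1080424 + 46/15 = -16206314/15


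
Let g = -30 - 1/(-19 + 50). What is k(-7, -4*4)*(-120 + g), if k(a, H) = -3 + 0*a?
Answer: 13953/31 ≈ 450.10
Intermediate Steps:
k(a, H) = -3 (k(a, H) = -3 + 0 = -3)
g = -931/31 (g = -30 - 1/31 = -931/31 ≈ -30.032)
k(-7, -4*4)*(-120 + g) = -3*(-120 - 931/31) = -3*(-4651/31) = 13953/31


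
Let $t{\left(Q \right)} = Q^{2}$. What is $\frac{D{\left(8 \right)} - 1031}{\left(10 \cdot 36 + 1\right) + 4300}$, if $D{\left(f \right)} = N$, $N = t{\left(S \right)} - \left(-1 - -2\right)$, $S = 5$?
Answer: $- \frac{1007}{4661} \approx -0.21605$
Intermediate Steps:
$N = 24$ ($N = 5^{2} - \left(-1 - -2\right) = 25 - \left(-1 + 2\right) = 25 - 1 = 24$)
$D{\left(f \right)} = 24$
$\frac{D{\left(8 \right)} - 1031}{\left(10 \cdot 36 + 1\right) + 4300} = \frac{24 - 1031}{\left(10 \cdot 36 + 1\right) + 4300} = - \frac{1007}{\left(360 + 1\right) + 4300} = - \frac{1007}{361 + 4300} = - \frac{1007}{4661}$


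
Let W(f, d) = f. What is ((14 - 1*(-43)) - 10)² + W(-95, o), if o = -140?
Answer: 2114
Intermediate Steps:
((14 - 1*(-43)) - 10)² + W(-95, o) = ((14 - 1*(-43)) - 10)² - 95 = ((14 + 43) - 10)² - 95 = (57 - 10)² - 95 = 47² - 95 = 2209 - 95 = 2114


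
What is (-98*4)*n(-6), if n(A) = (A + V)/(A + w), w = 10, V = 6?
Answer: 0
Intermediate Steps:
n(A) = (6 + A)/(10 + A) (n(A) = (A + 6)/(A + 10) = (6 + A)/(10 + A))
(-98*4)*n(-6) = (-98*4)*((6 - 6)/(10 - 6)) = (-98*4)*(0/4) = -98*0 = -392*0 = 0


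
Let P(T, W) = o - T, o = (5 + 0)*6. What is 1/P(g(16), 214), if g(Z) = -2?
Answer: 1/32 ≈ 0.031250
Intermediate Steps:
o = 30 (o = 5*6 = 30)
P(T, W) = 30 - T
1/P(g(16), 214) = 1/(30 - 1*(-2)) = 1/(30 + 2) = 1/32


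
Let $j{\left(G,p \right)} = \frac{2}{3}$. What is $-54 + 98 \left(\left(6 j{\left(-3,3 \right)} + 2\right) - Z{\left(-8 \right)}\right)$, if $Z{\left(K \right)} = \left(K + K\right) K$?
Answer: $-12010$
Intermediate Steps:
$Z{\left(K \right)} = 2 K^{2}$ ($Z{\left(K \right)} = 2 K K = 2 K^{2}$)
$j{\left(G,p \right)} = \frac{2}{3}$ ($j{\left(G,p \right)} = 2 \cdot \frac{1}{3} = \frac{2}{3}$)
$-54 + 98 \left(\left(6 j{\left(-3,3 \right)} + 2\right) - Z{\left(-8 \right)}\right) = -54 + 98 \left(\left(6 \cdot \frac{2}{3} + 2\right) - 2 \left(-8\right)^{2}\right) = -54 + 98 \left(\left(4 + 2\right) - 2 \cdot 64\right) = -54 + 98 \left(6 - 128\right) = -54 + 98 \left(-122\right) = -54 - 11956 = -12010$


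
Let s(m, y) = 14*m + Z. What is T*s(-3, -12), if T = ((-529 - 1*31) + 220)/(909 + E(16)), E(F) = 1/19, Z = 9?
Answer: 3135/254 ≈ 12.343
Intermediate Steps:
E(F) = 1/19
s(m, y) = 9 + 14*m (s(m, y) = 14*m + 9 = 9 + 14*m)
T = -95/254 (T = ((-529 - 1*31) + 220)/(909 + 1/19) = ((-529 - 31) + 220)/(17272/19) = (-560 + 220)*(19/17272) = -340*19/17272 = -95/254 ≈ -0.37402)
T*s(-3, -12) = -95*(9 + 14*(-3))/254 = -95*(9 - 42)/254 = -95/254*(-33) = 3135/254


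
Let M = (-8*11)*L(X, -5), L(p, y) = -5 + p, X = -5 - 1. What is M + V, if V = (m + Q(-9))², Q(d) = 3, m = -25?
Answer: 1452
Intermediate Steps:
X = -6
V = 484 (V = (-25 + 3)² = (-22)² = 484)
M = 968 (M = (-8*11)*(-5 - 6) = -88*(-11) = 968)
M + V = 968 + 484 = 1452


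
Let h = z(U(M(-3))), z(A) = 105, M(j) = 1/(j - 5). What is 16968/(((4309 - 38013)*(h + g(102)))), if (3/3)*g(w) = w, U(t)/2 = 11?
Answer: -707/290697 ≈ -0.0024321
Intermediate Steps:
M(j) = 1/(-5 + j)
U(t) = 22 (U(t) = 2*11 = 22)
g(w) = w
h = 105
16968/(((4309 - 38013)*(h + g(102)))) = 16968/(((4309 - 38013)*(105 + 102))) = 16968/((-33704*207)) = 16968/(-6976728) = 16968*(-1/6976728) = -707/290697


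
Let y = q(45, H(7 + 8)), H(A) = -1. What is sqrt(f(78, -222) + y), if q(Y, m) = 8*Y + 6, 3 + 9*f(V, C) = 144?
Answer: sqrt(3435)/3 ≈ 19.536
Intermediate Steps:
f(V, C) = 47/3 (f(V, C) = -1/3 + (1/9)*144 = -1/3 + 16 = 47/3)
q(Y, m) = 6 + 8*Y
y = 366 (y = 6 + 8*45 = 6 + 360 = 366)
sqrt(f(78, -222) + y) = sqrt(47/3 + 366) = sqrt(1145/3) = sqrt(3435)/3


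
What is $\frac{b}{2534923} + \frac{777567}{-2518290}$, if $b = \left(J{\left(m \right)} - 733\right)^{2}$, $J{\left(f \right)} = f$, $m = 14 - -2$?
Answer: $- \frac{225482428177}{2127890413890} \approx -0.10597$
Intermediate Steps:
$m = 16$ ($m = 14 + 2 = 16$)
$b = 514089$ ($b = \left(16 - 733\right)^{2} = \left(-717\right)^{2} = 514089$)
$\frac{b}{2534923} + \frac{777567}{-2518290} = \frac{514089}{2534923} + \frac{777567}{-2518290} = 514089 \cdot \frac{1}{2534923} + 777567 \left(- \frac{1}{2518290}\right) = \frac{514089}{2534923} - \frac{259189}{839430} = - \frac{225482428177}{2127890413890}$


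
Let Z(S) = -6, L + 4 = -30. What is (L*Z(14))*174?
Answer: 35496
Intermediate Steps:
L = -34 (L = -4 - 30 = -34)
(L*Z(14))*174 = -34*(-6)*174 = 204*174 = 35496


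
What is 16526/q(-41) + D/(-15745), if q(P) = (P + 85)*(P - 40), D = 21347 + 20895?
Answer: -205376179/28057590 ≈ -7.3198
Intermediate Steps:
D = 42242
q(P) = (-40 + P)*(85 + P) (q(P) = (85 + P)*(-40 + P) = (-40 + P)*(85 + P))
16526/q(-41) + D/(-15745) = 16526/(-3400 + (-41)**2 + 45*(-41)) + 42242/(-15745) = 16526/(-3400 + 1681 - 1845) + 42242*(-1/15745) = 16526/(-3564) - 42242/15745 = 16526*(-1/3564) - 42242/15745 = -8263/1782 - 42242/15745 = -205376179/28057590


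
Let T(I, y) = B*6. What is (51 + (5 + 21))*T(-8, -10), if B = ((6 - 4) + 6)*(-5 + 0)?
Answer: -18480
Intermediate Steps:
B = -40 (B = (2 + 6)*(-5) = 8*(-5) = -40)
T(I, y) = -240 (T(I, y) = -40*6 = -240)
(51 + (5 + 21))*T(-8, -10) = (51 + (5 + 21))*(-240) = (51 + 26)*(-240) = 77*(-240) = -18480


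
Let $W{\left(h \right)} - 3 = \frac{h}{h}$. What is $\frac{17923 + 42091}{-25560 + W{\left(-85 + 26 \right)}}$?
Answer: $- \frac{30007}{12778} \approx -2.3483$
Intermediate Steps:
$W{\left(h \right)} = 4$ ($W{\left(h \right)} = 3 + \frac{h}{h} = 3 + 1 = 4$)
$\frac{17923 + 42091}{-25560 + W{\left(-85 + 26 \right)}} = \frac{17923 + 42091}{-25560 + 4} = \frac{60014}{-25556} = 60014 \left(- \frac{1}{25556}\right) = - \frac{30007}{12778}$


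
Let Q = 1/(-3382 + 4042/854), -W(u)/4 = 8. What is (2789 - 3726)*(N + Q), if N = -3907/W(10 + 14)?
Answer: -5279286334719/46146976 ≈ -1.1440e+5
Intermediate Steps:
W(u) = -32 (W(u) = -4*8 = -32)
N = 3907/32 (N = -3907/(-32) = -3907*(-1/32) = 3907/32 ≈ 122.09)
Q = -427/1442093 (Q = 1/(-3382 + 4042*(1/854)) = 1/(-3382 + 2021/427) = 1/(-1442093/427) = -427/1442093 ≈ -0.00029610)
(2789 - 3726)*(N + Q) = (2789 - 3726)*(3907/32 - 427/1442093) = -937*5634243687/46146976 = -5279286334719/46146976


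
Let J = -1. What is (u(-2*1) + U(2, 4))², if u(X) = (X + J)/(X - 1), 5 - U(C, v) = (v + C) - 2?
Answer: 4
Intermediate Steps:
U(C, v) = 7 - C - v (U(C, v) = 5 - ((v + C) - 2) = 5 - ((C + v) - 2) = 5 - (-2 + C + v) = 5 + (2 - C - v) = 7 - C - v)
u(X) = 1 (u(X) = (X - 1)/(X - 1) = (-1 + X)/(-1 + X) = 1)
(u(-2*1) + U(2, 4))² = (1 + (7 - 1*2 - 1*4))² = (1 + (7 - 2 - 4))² = (1 + 1)² = 2² = 4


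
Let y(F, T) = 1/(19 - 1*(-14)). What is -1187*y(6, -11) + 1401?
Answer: 45046/33 ≈ 1365.0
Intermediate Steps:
y(F, T) = 1/33 (y(F, T) = 1/(19 + 14) = 1/33)
-1187*y(6, -11) + 1401 = -1187*1/33 + 1401 = -1187/33 + 1401 = 45046/33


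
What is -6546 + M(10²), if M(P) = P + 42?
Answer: -6404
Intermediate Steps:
M(P) = 42 + P
-6546 + M(10²) = -6546 + (42 + 10²) = -6546 + (42 + 100) = -6546 + 142 = -6404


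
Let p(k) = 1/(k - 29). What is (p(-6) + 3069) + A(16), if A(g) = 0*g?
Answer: 107414/35 ≈ 3069.0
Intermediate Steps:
p(k) = 1/(-29 + k)
A(g) = 0
(p(-6) + 3069) + A(16) = (1/(-29 - 6) + 3069) + 0 = (1/(-35) + 3069) + 0 = (-1/35 + 3069) + 0 = 107414/35 + 0 = 107414/35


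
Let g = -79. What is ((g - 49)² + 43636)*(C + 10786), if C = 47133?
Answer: 3476298380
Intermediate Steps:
((g - 49)² + 43636)*(C + 10786) = ((-79 - 49)² + 43636)*(47133 + 10786) = ((-128)² + 43636)*57919 = (16384 + 43636)*57919 = 60020*57919 = 3476298380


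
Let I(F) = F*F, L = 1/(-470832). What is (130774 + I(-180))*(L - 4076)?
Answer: -156574528166771/235416 ≈ -6.6510e+8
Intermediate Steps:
L = -1/470832 ≈ -2.1239e-6
I(F) = F²
(130774 + I(-180))*(L - 4076) = (130774 + (-180)²)*(-1/470832 - 4076) = (130774 + 32400)*(-1919111233/470832) = 163174*(-1919111233/470832) = -156574528166771/235416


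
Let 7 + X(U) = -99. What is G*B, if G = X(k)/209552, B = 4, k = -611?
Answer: -53/26194 ≈ -0.0020234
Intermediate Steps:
X(U) = -106 (X(U) = -7 - 99 = -106)
G = -53/104776 (G = -106/209552 = -106*1/209552 = -53/104776 ≈ -0.00050584)
G*B = -53/104776*4 = -53/26194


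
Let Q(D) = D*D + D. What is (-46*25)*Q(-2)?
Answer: -2300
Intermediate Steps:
Q(D) = D + D**2 (Q(D) = D**2 + D = D + D**2)
(-46*25)*Q(-2) = (-46*25)*(-2*(1 - 2)) = -(-2300)*(-1) = -1150*2 = -2300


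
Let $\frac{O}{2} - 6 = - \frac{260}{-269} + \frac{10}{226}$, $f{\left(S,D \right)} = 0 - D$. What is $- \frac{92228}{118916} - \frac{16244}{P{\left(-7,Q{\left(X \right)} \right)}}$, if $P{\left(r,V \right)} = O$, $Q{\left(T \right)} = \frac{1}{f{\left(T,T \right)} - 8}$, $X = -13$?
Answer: $- \frac{7344540946485}{6335458003} \approx -1159.3$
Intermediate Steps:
$f{\left(S,D \right)} = - D$
$O = \frac{426214}{30397}$ ($O = 12 + 2 \left(- \frac{260}{-269} + \frac{10}{226}\right) = 12 + 2 \left(\left(-260\right) \left(- \frac{1}{269}\right) + 10 \cdot \frac{1}{226}\right) = 12 + 2 \left(\frac{260}{269} + \frac{5}{113}\right) = 12 + 2 \cdot \frac{30725}{30397} = 12 + \frac{61450}{30397} = \frac{426214}{30397} \approx 14.022$)
$Q{\left(T \right)} = \frac{1}{-8 - T}$ ($Q{\left(T \right)} = \frac{1}{- T - 8} = \frac{1}{-8 - T}$)
$P{\left(r,V \right)} = \frac{426214}{30397}$
$- \frac{92228}{118916} - \frac{16244}{P{\left(-7,Q{\left(X \right)} \right)}} = - \frac{92228}{118916} - \frac{16244}{\frac{426214}{30397}} = \left(-92228\right) \frac{1}{118916} - \frac{246884434}{213107} = - \frac{23057}{29729} - \frac{246884434}{213107} = - \frac{7344540946485}{6335458003}$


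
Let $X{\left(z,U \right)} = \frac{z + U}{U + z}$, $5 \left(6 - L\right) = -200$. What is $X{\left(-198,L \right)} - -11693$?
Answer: $11694$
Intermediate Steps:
$L = 46$ ($L = 6 - -40 = 6 + 40 = 46$)
$X{\left(z,U \right)} = 1$ ($X{\left(z,U \right)} = \frac{U + z}{U + z} = 1$)
$X{\left(-198,L \right)} - -11693 = 1 - -11693 = 1 + 11693 = 11694$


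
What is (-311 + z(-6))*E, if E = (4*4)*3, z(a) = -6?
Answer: -15216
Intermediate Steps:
E = 48 (E = 16*3 = 48)
(-311 + z(-6))*E = (-311 - 6)*48 = -317*48 = -15216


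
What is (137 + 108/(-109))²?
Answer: 219780625/11881 ≈ 18499.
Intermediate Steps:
(137 + 108/(-109))² = (137 + 108*(-1/109))² = (137 - 108/109)² = (14825/109)² = 219780625/11881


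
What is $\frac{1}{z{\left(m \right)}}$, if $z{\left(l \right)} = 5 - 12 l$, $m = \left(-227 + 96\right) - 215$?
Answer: $\frac{1}{4157} \approx 0.00024056$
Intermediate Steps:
$m = -346$ ($m = -131 - 215 = -346$)
$\frac{1}{z{\left(m \right)}} = \frac{1}{5 - -4152} = \frac{1}{5 + 4152} = \frac{1}{4157}$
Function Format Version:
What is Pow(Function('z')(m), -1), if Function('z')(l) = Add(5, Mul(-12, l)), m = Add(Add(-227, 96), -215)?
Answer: Rational(1, 4157) ≈ 0.00024056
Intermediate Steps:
m = -346 (m = Add(-131, -215) = -346)
Pow(Function('z')(m), -1) = Pow(Add(5, Mul(-12, -346)), -1) = Pow(Add(5, 4152), -1) = Pow(4157, -1) = Rational(1, 4157)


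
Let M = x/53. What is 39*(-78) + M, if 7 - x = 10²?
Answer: -161319/53 ≈ -3043.8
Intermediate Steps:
x = -93 (x = 7 - 1*10² = 7 - 1*100 = 7 - 100 = -93)
M = -93/53 ≈ -1.7547
39*(-78) + M = 39*(-78) - 93/53 = -3042 - 93/53 = -161319/53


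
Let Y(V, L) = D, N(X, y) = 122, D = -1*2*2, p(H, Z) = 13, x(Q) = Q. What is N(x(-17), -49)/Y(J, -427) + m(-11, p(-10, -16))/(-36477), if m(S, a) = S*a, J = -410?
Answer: -2224811/72954 ≈ -30.496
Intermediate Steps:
D = -4 (D = -2*2 = -4)
Y(V, L) = -4
N(x(-17), -49)/Y(J, -427) + m(-11, p(-10, -16))/(-36477) = 122/(-4) - 11*13/(-36477) = 122*(-¼) - 143*(-1/36477) = -61/2 + 143/36477 = -2224811/72954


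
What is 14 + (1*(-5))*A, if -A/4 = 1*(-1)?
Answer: -6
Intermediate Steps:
A = 4 (A = -4*(-1) = 4)
14 + (1*(-5))*A = 14 + (1*(-5))*4 = 14 - 5*4 = 14 - 20 = -6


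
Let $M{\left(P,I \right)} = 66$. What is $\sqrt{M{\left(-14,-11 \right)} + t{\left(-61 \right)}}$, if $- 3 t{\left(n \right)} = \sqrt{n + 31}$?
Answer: $\frac{\sqrt{594 - 3 i \sqrt{30}}}{3} \approx 8.1248 - 0.11236 i$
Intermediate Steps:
$t{\left(n \right)} = - \frac{\sqrt{31 + n}}{3}$ ($t{\left(n \right)} = - \frac{\sqrt{n + 31}}{3} = - \frac{\sqrt{31 + n}}{3}$)
$\sqrt{M{\left(-14,-11 \right)} + t{\left(-61 \right)}} = \sqrt{66 - \frac{\sqrt{31 - 61}}{3}} = \sqrt{66 - \frac{\sqrt{-30}}{3}} = \sqrt{66 - \frac{i \sqrt{30}}{3}}$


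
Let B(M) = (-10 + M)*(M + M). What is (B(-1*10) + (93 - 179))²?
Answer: 98596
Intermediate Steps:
B(M) = 2*M*(-10 + M) (B(M) = (-10 + M)*(2*M) = 2*M*(-10 + M))
(B(-1*10) + (93 - 179))² = (2*(-1*10)*(-10 - 1*10) + (93 - 179))² = (2*(-10)*(-10 - 10) - 86)² = (2*(-10)*(-20) - 86)² = (400 - 86)² = 314² = 98596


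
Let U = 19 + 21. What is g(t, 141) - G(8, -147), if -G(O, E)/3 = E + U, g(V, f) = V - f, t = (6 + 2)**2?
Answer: -398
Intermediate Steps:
U = 40
t = 64 (t = 8**2 = 64)
G(O, E) = -120 - 3*E (G(O, E) = -3*(E + 40) = -3*(40 + E) = -120 - 3*E)
g(t, 141) - G(8, -147) = (64 - 1*141) - (-120 - 3*(-147)) = (64 - 141) - (-120 + 441) = -77 - 1*321 = -77 - 321 = -398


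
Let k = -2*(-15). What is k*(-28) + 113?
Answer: -727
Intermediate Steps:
k = 30
k*(-28) + 113 = 30*(-28) + 113 = -840 + 113 = -727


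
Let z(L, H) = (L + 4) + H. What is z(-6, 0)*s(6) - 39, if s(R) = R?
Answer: -51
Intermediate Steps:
z(L, H) = 4 + H + L (z(L, H) = (4 + L) + H = 4 + H + L)
z(-6, 0)*s(6) - 39 = (4 + 0 - 6)*6 - 39 = -2*6 - 39 = -12 - 39 = -51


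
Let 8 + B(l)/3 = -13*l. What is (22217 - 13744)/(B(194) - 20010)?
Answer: -8473/27600 ≈ -0.30699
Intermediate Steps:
B(l) = -24 - 39*l (B(l) = -24 + 3*(-13*l) = -24 - 39*l)
(22217 - 13744)/(B(194) - 20010) = (22217 - 13744)/((-24 - 39*194) - 20010) = 8473/((-24 - 7566) - 20010) = 8473/(-7590 - 20010) = 8473/(-27600) = 8473*(-1/27600) = -8473/27600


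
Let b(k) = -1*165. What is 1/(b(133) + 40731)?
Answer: 1/40566 ≈ 2.4651e-5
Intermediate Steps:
b(k) = -165
1/(b(133) + 40731) = 1/(-165 + 40731) = 1/40566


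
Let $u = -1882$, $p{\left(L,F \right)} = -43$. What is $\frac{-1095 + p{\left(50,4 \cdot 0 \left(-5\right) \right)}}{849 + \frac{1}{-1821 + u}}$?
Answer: $- \frac{2107007}{1571923} \approx -1.3404$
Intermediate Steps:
$\frac{-1095 + p{\left(50,4 \cdot 0 \left(-5\right) \right)}}{849 + \frac{1}{-1821 + u}} = \frac{-1095 - 43}{849 + \frac{1}{-1821 - 1882}} = - \frac{1138}{849 + \frac{1}{-3703}} = - \frac{1138}{849 - \frac{1}{3703}} = - \frac{1138}{\frac{3143846}{3703}} = \left(-1138\right) \frac{3703}{3143846} = - \frac{2107007}{1571923}$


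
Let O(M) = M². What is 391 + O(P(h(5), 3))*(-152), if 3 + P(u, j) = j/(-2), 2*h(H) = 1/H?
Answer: -2687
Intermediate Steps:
h(H) = 1/(2*H) (h(H) = (1/H)/2 = 1/(2*H))
P(u, j) = -3 - j/2 (P(u, j) = -3 + j/(-2) = -3 + j*(-½) = -3 - j/2)
391 + O(P(h(5), 3))*(-152) = 391 + (-3 - ½*3)²*(-152) = 391 + (-3 - 3/2)²*(-152) = 391 + (-9/2)²*(-152) = 391 + (81/4)*(-152) = 391 - 3078 = -2687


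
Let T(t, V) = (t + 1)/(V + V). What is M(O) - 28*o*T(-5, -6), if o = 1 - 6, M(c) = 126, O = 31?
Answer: 518/3 ≈ 172.67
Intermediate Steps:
T(t, V) = (1 + t)/(2*V) (T(t, V) = (1 + t)/((2*V)) = (1 + t)*(1/(2*V)) = (1 + t)/(2*V))
o = -5
M(O) - 28*o*T(-5, -6) = 126 - 28*(-5)*(½)*(1 - 5)/(-6) = 126 - (-140)*(½)*(-⅙)*(-4) = 126 - (-140)/3 = 126 - 1*(-140/3) = 126 + 140/3 = 518/3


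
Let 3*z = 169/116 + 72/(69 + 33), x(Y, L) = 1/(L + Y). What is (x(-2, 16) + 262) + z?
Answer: 10882757/41412 ≈ 262.79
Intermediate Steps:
z = 4265/5916 (z = (169/116 + 72/(69 + 33))/3 = (169*(1/116) + 72/102)/3 = (169/116 + 72*(1/102))/3 = (169/116 + 12/17)/3 = (⅓)*(4265/1972) = 4265/5916 ≈ 0.72093)
(x(-2, 16) + 262) + z = (1/(16 - 2) + 262) + 4265/5916 = (1/14 + 262) + 4265/5916 = 3669/14 + 4265/5916 = 10882757/41412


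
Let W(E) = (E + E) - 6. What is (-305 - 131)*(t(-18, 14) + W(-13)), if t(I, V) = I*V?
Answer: 123824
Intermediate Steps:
W(E) = -6 + 2*E (W(E) = 2*E - 6 = -6 + 2*E)
(-305 - 131)*(t(-18, 14) + W(-13)) = (-305 - 131)*(-18*14 + (-6 + 2*(-13))) = -436*(-252 + (-6 - 26)) = -436*(-252 - 32) = -436*(-284) = 123824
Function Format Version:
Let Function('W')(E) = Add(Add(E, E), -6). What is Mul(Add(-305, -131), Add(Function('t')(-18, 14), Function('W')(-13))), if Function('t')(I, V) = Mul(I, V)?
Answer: 123824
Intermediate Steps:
Function('W')(E) = Add(-6, Mul(2, E)) (Function('W')(E) = Add(Mul(2, E), -6) = Add(-6, Mul(2, E)))
Mul(Add(-305, -131), Add(Function('t')(-18, 14), Function('W')(-13))) = Mul(Add(-305, -131), Add(Mul(-18, 14), Add(-6, Mul(2, -13)))) = Mul(-436, Add(-252, Add(-6, -26))) = Mul(-436, Add(-252, -32)) = Mul(-436, -284) = 123824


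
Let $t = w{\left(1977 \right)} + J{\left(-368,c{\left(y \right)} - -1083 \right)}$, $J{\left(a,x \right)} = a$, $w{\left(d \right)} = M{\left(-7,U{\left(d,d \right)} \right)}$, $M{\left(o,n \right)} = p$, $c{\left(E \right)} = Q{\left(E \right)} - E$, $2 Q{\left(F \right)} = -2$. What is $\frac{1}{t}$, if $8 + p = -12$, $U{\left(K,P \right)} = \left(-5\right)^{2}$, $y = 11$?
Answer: $- \frac{1}{388} \approx -0.0025773$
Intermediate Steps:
$Q{\left(F \right)} = -1$ ($Q{\left(F \right)} = \frac{1}{2} \left(-2\right) = -1$)
$U{\left(K,P \right)} = 25$
$p = -20$ ($p = -8 - 12 = -20$)
$c{\left(E \right)} = -1 - E$
$M{\left(o,n \right)} = -20$
$w{\left(d \right)} = -20$
$t = -388$ ($t = -20 - 368 = -388$)
$\frac{1}{t} = \frac{1}{-388} = - \frac{1}{388}$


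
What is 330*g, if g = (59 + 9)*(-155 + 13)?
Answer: -3186480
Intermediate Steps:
g = -9656 (g = 68*(-142) = -9656)
330*g = 330*(-9656) = -3186480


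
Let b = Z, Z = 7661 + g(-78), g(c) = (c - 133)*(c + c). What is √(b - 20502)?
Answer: 5*√803 ≈ 141.69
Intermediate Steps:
g(c) = 2*c*(-133 + c) (g(c) = (-133 + c)*(2*c) = 2*c*(-133 + c))
Z = 40577 (Z = 7661 + 2*(-78)*(-133 - 78) = 7661 + 2*(-78)*(-211) = 7661 + 32916 = 40577)
b = 40577
√(b - 20502) = √(40577 - 20502) = √20075 = 5*√803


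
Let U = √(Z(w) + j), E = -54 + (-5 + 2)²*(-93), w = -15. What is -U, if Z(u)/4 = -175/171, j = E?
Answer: -I*√2908159/57 ≈ -29.918*I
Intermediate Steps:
E = -891 (E = -54 + (-3)²*(-93) = -54 + 9*(-93) = -54 - 837 = -891)
j = -891
Z(u) = -700/171 (Z(u) = 4*(-175/171) = -700/171)
U = I*√2908159/57 (U = √(-700/171 - 891) = √(-153061/171) = I*√2908159/57 ≈ 29.918*I)
-U = -I*√2908159/57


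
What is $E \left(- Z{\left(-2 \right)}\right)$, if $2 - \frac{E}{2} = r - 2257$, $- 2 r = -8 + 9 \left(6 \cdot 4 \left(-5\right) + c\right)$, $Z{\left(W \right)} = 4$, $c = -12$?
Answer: $-13288$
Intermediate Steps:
$r = 598$ ($r = - \frac{-8 + 9 \left(6 \cdot 4 \left(-5\right) - 12\right)}{2} = - \frac{-8 + 9 \left(24 \left(-5\right) - 12\right)}{2} = - \frac{-8 + 9 \left(-120 - 12\right)}{2} = - \frac{-8 + 9 \left(-132\right)}{2} = - \frac{-8 - 1188}{2} = \left(- \frac{1}{2}\right) \left(-1196\right) = 598$)
$E = 3322$ ($E = 4 - 2 \left(598 - 2257\right) = 4 - -3318 = 4 + 3318 = 3322$)
$E \left(- Z{\left(-2 \right)}\right) = 3322 \left(\left(-1\right) 4\right) = 3322 \left(-4\right) = -13288$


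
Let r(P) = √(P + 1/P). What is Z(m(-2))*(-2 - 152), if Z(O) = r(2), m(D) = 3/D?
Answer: -77*√10 ≈ -243.50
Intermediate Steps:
r(P) = √(P + 1/P)
Z(O) = √10/2 (Z(O) = √(2 + 1/2) = √(2 + ½) = √(5/2) = √10/2)
Z(m(-2))*(-2 - 152) = (√10/2)*(-2 - 152) = (√10/2)*(-154) = -77*√10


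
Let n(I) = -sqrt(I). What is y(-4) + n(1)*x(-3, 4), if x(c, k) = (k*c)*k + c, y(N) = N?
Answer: 47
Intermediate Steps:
x(c, k) = c + c*k**2 (x(c, k) = (c*k)*k + c = c*k**2 + c = c + c*k**2)
y(-4) + n(1)*x(-3, 4) = -4 + (-sqrt(1))*(-3*(1 + 4**2)) = -4 + (-1*1)*(-3*(1 + 16)) = -4 - (-3)*17 = -4 - 1*(-51) = -4 + 51 = 47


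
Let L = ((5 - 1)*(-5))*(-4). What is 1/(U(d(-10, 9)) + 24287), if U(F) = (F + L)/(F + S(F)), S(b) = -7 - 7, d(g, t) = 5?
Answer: 9/218498 ≈ 4.1190e-5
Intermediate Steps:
S(b) = -14
L = 80 (L = (4*(-5))*(-4) = -20*(-4) = 80)
U(F) = (80 + F)/(-14 + F) (U(F) = (F + 80)/(F - 14) = (80 + F)/(-14 + F))
1/(U(d(-10, 9)) + 24287) = 1/((80 + 5)/(-14 + 5) + 24287) = 1/(85/(-9) + 24287) = 1/(-1/9*85 + 24287) = 1/(-85/9 + 24287) = 1/(218498/9) = 9/218498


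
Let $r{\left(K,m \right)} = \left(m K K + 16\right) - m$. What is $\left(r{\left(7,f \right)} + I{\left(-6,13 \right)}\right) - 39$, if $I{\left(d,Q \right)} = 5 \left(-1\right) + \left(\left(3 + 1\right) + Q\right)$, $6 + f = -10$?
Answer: $-779$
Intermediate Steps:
$f = -16$ ($f = -6 - 10 = -16$)
$I{\left(d,Q \right)} = -1 + Q$ ($I{\left(d,Q \right)} = -5 + \left(4 + Q\right) = -1 + Q$)
$r{\left(K,m \right)} = 16 - m + m K^{2}$ ($r{\left(K,m \right)} = \left(K m K + 16\right) - m = \left(m K^{2} + 16\right) - m = \left(16 + m K^{2}\right) - m = 16 - m + m K^{2}$)
$\left(r{\left(7,f \right)} + I{\left(-6,13 \right)}\right) - 39 = \left(\left(16 - -16 - 16 \cdot 7^{2}\right) + \left(-1 + 13\right)\right) - 39 = \left(\left(16 + 16 - 784\right) + 12\right) - 39 = \left(-752 + 12\right) - 39 = -740 - 39 = -779$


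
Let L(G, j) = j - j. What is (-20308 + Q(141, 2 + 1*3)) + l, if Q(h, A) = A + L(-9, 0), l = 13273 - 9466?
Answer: -16496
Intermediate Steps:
l = 3807
L(G, j) = 0
Q(h, A) = A (Q(h, A) = A + 0 = A)
(-20308 + Q(141, 2 + 1*3)) + l = (-20308 + (2 + 1*3)) + 3807 = (-20308 + (2 + 3)) + 3807 = (-20308 + 5) + 3807 = -20303 + 3807 = -16496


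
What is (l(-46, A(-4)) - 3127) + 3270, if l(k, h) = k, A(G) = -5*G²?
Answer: 97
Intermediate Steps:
(l(-46, A(-4)) - 3127) + 3270 = (-46 - 3127) + 3270 = -3173 + 3270 = 97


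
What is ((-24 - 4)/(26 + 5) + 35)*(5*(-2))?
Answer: -10570/31 ≈ -340.97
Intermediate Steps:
((-24 - 4)/(26 + 5) + 35)*(5*(-2)) = (-28/31 + 35)*(-10) = (1057/31)*(-10) = -10570/31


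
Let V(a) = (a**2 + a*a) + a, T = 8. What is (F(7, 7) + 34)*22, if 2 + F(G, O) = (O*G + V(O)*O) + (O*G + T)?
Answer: 19206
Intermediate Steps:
V(a) = a + 2*a**2 (V(a) = (a**2 + a**2) + a = 2*a**2 + a = a + 2*a**2)
F(G, O) = 6 + O**2*(1 + 2*O) + 2*G*O (F(G, O) = -2 + ((O*G + (O*(1 + 2*O))*O) + (O*G + 8)) = -2 + ((G*O + O**2*(1 + 2*O)) + (G*O + 8)) = -2 + ((G*O + O**2*(1 + 2*O)) + (8 + G*O)) = -2 + (8 + O**2*(1 + 2*O) + 2*G*O) = 6 + O**2*(1 + 2*O) + 2*G*O)
(F(7, 7) + 34)*22 = ((6 + 7**2*(1 + 2*7) + 2*7*7) + 34)*22 = ((6 + 49*(1 + 14) + 98) + 34)*22 = ((6 + 49*15 + 98) + 34)*22 = ((6 + 735 + 98) + 34)*22 = (839 + 34)*22 = 873*22 = 19206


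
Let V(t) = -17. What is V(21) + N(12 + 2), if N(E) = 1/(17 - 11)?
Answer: -101/6 ≈ -16.833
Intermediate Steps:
N(E) = ⅙ (N(E) = 1/6 = ⅙)
V(21) + N(12 + 2) = -17 + ⅙ = -101/6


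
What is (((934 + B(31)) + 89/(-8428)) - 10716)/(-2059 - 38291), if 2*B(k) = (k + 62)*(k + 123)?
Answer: 22089877/340069800 ≈ 0.064957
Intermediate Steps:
B(k) = (62 + k)*(123 + k)/2 (B(k) = ((k + 62)*(k + 123))/2 = ((62 + k)*(123 + k))/2 = (62 + k)*(123 + k)/2)
(((934 + B(31)) + 89/(-8428)) - 10716)/(-2059 - 38291) = (((934 + (3813 + (1/2)*31**2 + (185/2)*31)) + 89/(-8428)) - 10716)/(-2059 - 38291) = (((934 + (3813 + (1/2)*961 + 5735/2)) + 89*(-1/8428)) - 10716)/(-40350) = (((934 + (3813 + 961/2 + 5735/2)) - 89/8428) - 10716)*(-1/40350) = (((934 + 7161) - 89/8428) - 10716)*(-1/40350) = ((8095 - 89/8428) - 10716)*(-1/40350) = (68224571/8428 - 10716)*(-1/40350) = -22089877/8428*(-1/40350) = 22089877/340069800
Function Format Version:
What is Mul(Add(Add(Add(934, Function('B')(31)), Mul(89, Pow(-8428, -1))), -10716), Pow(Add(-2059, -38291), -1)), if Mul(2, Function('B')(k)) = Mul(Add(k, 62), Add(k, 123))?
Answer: Rational(22089877, 340069800) ≈ 0.064957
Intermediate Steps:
Function('B')(k) = Mul(Rational(1, 2), Add(62, k), Add(123, k)) (Function('B')(k) = Mul(Rational(1, 2), Mul(Add(k, 62), Add(k, 123))) = Mul(Rational(1, 2), Mul(Add(62, k), Add(123, k))) = Mul(Rational(1, 2), Add(62, k), Add(123, k)))
Mul(Add(Add(Add(934, Function('B')(31)), Mul(89, Pow(-8428, -1))), -10716), Pow(Add(-2059, -38291), -1)) = Mul(Add(Add(Add(934, Add(3813, Mul(Rational(1, 2), Pow(31, 2)), Mul(Rational(185, 2), 31))), Mul(89, Pow(-8428, -1))), -10716), Pow(Add(-2059, -38291), -1)) = Mul(Add(Add(Add(934, Add(3813, Mul(Rational(1, 2), 961), Rational(5735, 2))), Mul(89, Rational(-1, 8428))), -10716), Pow(-40350, -1)) = Mul(Add(Add(Add(934, Add(3813, Rational(961, 2), Rational(5735, 2))), Rational(-89, 8428)), -10716), Rational(-1, 40350)) = Mul(Add(Add(Add(934, 7161), Rational(-89, 8428)), -10716), Rational(-1, 40350)) = Mul(Add(Add(8095, Rational(-89, 8428)), -10716), Rational(-1, 40350)) = Mul(Add(Rational(68224571, 8428), -10716), Rational(-1, 40350)) = Mul(Rational(-22089877, 8428), Rational(-1, 40350)) = Rational(22089877, 340069800)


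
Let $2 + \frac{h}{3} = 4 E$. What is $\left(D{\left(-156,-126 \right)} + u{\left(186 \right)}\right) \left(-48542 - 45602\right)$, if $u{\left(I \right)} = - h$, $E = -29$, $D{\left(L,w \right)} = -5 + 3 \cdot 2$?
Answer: $-33421120$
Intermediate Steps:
$D{\left(L,w \right)} = 1$ ($D{\left(L,w \right)} = -5 + 6 = 1$)
$h = -354$ ($h = -6 + 3 \cdot 4 \left(-29\right) = -6 + 3 \left(-116\right) = -6 - 348 = -354$)
$u{\left(I \right)} = 354$ ($u{\left(I \right)} = \left(-1\right) \left(-354\right) = 354$)
$\left(D{\left(-156,-126 \right)} + u{\left(186 \right)}\right) \left(-48542 - 45602\right) = \left(1 + 354\right) \left(-48542 - 45602\right) = 355 \left(-94144\right) = -33421120$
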